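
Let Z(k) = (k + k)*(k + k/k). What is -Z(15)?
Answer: -480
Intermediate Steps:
Z(k) = 2*k*(1 + k) (Z(k) = (2*k)*(k + 1) = (2*k)*(1 + k) = 2*k*(1 + k))
-Z(15) = -2*15*(1 + 15) = -2*15*16 = -1*480 = -480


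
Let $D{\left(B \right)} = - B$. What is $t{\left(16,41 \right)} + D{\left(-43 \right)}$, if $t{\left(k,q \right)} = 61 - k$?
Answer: $88$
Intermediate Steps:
$t{\left(16,41 \right)} + D{\left(-43 \right)} = \left(61 - 16\right) - -43 = \left(61 - 16\right) + 43 = 45 + 43 = 88$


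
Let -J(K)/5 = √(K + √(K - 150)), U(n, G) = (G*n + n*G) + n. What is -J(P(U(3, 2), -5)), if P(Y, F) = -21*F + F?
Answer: 5*√(100 + 5*I*√2) ≈ 50.031 + 1.7667*I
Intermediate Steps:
U(n, G) = n + 2*G*n (U(n, G) = (G*n + G*n) + n = 2*G*n + n = n + 2*G*n)
P(Y, F) = -20*F
J(K) = -5*√(K + √(-150 + K)) (J(K) = -5*√(K + √(K - 150)) = -5*√(K + √(-150 + K)))
-J(P(U(3, 2), -5)) = -(-5)*√(-20*(-5) + √(-150 - 20*(-5))) = -(-5)*√(100 + √(-150 + 100)) = -(-5)*√(100 + √(-50)) = -(-5)*√(100 + 5*I*√2) = 5*√(100 + 5*I*√2)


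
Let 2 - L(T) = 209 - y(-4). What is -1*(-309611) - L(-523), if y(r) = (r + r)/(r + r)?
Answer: 309817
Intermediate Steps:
y(r) = 1 (y(r) = (2*r)/((2*r)) = (2*r)*(1/(2*r)) = 1)
L(T) = -206 (L(T) = 2 - (209 - 1*1) = 2 - (209 - 1) = 2 - 1*208 = 2 - 208 = -206)
-1*(-309611) - L(-523) = -1*(-309611) - 1*(-206) = 309611 + 206 = 309817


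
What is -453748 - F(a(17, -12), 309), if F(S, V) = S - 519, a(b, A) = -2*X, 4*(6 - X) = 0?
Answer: -453217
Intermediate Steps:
X = 6 (X = 6 - 1/4*0 = 6 + 0 = 6)
a(b, A) = -12 (a(b, A) = -2*6 = -12)
F(S, V) = -519 + S
-453748 - F(a(17, -12), 309) = -453748 - (-519 - 12) = -453748 - 1*(-531) = -453748 + 531 = -453217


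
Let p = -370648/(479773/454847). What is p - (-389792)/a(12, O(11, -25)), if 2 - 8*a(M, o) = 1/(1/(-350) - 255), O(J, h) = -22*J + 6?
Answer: 25843877311446104/21452090149 ≈ 1.2047e+6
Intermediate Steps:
O(J, h) = 6 - 22*J
a(M, o) = 44713/178502 (a(M, o) = ¼ - 1/(8*(1/(-350) - 255)) = ¼ - 1/(8*(-1/350 - 255)) = ¼ - 1/(8*(-89251/350)) = ¼ - ⅛*(-350/89251) = ¼ + 175/357004 = 44713/178502)
p = -168588130856/479773 (p = -370648/(479773*(1/454847)) = -370648/479773/454847 = -370648*454847/479773 = -168588130856/479773 ≈ -3.5139e+5)
p - (-389792)/a(12, O(11, -25)) = -168588130856/479773 - (-389792)/44713/178502 = -168588130856/479773 - (-389792)*178502/44713 = -168588130856/479773 - 1*(-69578651584/44713) = -168588130856/479773 + 69578651584/44713 = 25843877311446104/21452090149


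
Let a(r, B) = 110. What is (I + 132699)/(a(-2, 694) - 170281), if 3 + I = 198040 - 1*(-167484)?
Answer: -498220/170171 ≈ -2.9278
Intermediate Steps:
I = 365521 (I = -3 + (198040 - 1*(-167484)) = -3 + (198040 + 167484) = -3 + 365524 = 365521)
(I + 132699)/(a(-2, 694) - 170281) = (365521 + 132699)/(110 - 170281) = 498220/(-170171) = 498220*(-1/170171) = -498220/170171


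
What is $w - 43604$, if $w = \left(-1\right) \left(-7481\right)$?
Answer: $-36123$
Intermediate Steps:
$w = 7481$
$w - 43604 = 7481 - 43604 = -36123$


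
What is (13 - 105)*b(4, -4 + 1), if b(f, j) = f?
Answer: -368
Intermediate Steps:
(13 - 105)*b(4, -4 + 1) = (13 - 105)*4 = -92*4 = -368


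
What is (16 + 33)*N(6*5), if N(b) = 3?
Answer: 147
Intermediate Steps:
(16 + 33)*N(6*5) = (16 + 33)*3 = 49*3 = 147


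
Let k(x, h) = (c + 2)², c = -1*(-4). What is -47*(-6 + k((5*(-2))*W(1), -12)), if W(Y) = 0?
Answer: -1410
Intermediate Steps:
c = 4
k(x, h) = 36 (k(x, h) = (4 + 2)² = 6² = 36)
-47*(-6 + k((5*(-2))*W(1), -12)) = -47*(-6 + 36) = -47*30 = -1410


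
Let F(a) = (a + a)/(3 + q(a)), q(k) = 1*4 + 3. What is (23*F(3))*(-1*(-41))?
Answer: 2829/5 ≈ 565.80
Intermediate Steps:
q(k) = 7 (q(k) = 4 + 3 = 7)
F(a) = a/5 (F(a) = (a + a)/(3 + 7) = (2*a)/10 = (2*a)*(1/10) = a/5)
(23*F(3))*(-1*(-41)) = (23*((1/5)*3))*(-1*(-41)) = (23*(3/5))*41 = (69/5)*41 = 2829/5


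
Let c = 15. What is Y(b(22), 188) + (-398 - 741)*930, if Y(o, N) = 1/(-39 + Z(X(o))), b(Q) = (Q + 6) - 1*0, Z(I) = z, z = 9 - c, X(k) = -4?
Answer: -47667151/45 ≈ -1.0593e+6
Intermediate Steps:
z = -6 (z = 9 - 1*15 = 9 - 15 = -6)
Z(I) = -6
b(Q) = 6 + Q (b(Q) = (6 + Q) + 0 = 6 + Q)
Y(o, N) = -1/45 (Y(o, N) = 1/(-39 - 6) = 1/(-45) = -1/45)
Y(b(22), 188) + (-398 - 741)*930 = -1/45 + (-398 - 741)*930 = -1/45 - 1139*930 = -1/45 - 1059270 = -47667151/45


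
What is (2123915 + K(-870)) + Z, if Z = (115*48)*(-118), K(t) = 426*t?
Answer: 1101935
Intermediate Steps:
Z = -651360 (Z = 5520*(-118) = -651360)
(2123915 + K(-870)) + Z = (2123915 + 426*(-870)) - 651360 = (2123915 - 370620) - 651360 = 1753295 - 651360 = 1101935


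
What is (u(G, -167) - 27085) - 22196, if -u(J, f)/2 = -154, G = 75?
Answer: -48973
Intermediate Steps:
u(J, f) = 308 (u(J, f) = -2*(-154) = 308)
(u(G, -167) - 27085) - 22196 = (308 - 27085) - 22196 = -26777 - 22196 = -48973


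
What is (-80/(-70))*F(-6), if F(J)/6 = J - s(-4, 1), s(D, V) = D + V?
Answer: -144/7 ≈ -20.571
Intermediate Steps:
F(J) = 18 + 6*J (F(J) = 6*(J - (-4 + 1)) = 6*(J - 1*(-3)) = 6*(J + 3) = 6*(3 + J) = 18 + 6*J)
(-80/(-70))*F(-6) = (-80/(-70))*(18 + 6*(-6)) = (-80*(-1/70))*(18 - 36) = (8/7)*(-18) = -144/7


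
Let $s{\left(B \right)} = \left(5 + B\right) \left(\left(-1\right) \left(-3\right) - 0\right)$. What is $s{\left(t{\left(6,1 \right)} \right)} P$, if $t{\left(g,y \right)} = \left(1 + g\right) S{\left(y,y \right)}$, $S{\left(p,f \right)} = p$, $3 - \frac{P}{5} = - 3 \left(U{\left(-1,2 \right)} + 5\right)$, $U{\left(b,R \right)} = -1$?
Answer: $2700$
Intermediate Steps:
$P = 75$ ($P = 15 - 5 \left(- 3 \left(-1 + 5\right)\right) = 15 - 5 \left(\left(-3\right) 4\right) = 15 - -60 = 15 + 60 = 75$)
$t{\left(g,y \right)} = y \left(1 + g\right)$ ($t{\left(g,y \right)} = \left(1 + g\right) y = y \left(1 + g\right)$)
$s{\left(B \right)} = 15 + 3 B$ ($s{\left(B \right)} = \left(5 + B\right) \left(3 + 0\right) = \left(5 + B\right) 3 = 15 + 3 B$)
$s{\left(t{\left(6,1 \right)} \right)} P = \left(15 + 3 \cdot 1 \left(1 + 6\right)\right) 75 = \left(15 + 3 \cdot 1 \cdot 7\right) 75 = \left(15 + 3 \cdot 7\right) 75 = \left(15 + 21\right) 75 = 36 \cdot 75 = 2700$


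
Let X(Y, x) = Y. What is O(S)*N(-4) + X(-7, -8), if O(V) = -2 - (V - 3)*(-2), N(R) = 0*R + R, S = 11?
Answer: -63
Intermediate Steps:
N(R) = R (N(R) = 0 + R = R)
O(V) = -8 + 2*V (O(V) = -2 - (-3 + V)*(-2) = -2 - (6 - 2*V) = -2 + (-6 + 2*V) = -8 + 2*V)
O(S)*N(-4) + X(-7, -8) = (-8 + 2*11)*(-4) - 7 = (-8 + 22)*(-4) - 7 = 14*(-4) - 7 = -56 - 7 = -63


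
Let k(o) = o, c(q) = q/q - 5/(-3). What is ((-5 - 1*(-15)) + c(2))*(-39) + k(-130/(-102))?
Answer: -25129/51 ≈ -492.73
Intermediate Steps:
c(q) = 8/3 (c(q) = 1 - 5*(-1/3) = 1 + 5/3 = 8/3)
((-5 - 1*(-15)) + c(2))*(-39) + k(-130/(-102)) = ((-5 - 1*(-15)) + 8/3)*(-39) - 130/(-102) = ((-5 + 15) + 8/3)*(-39) - 130*(-1/102) = (10 + 8/3)*(-39) + 65/51 = (38/3)*(-39) + 65/51 = -494 + 65/51 = -25129/51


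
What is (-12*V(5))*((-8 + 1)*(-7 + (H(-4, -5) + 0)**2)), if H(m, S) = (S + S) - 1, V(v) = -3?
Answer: -28728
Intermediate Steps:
H(m, S) = -1 + 2*S (H(m, S) = 2*S - 1 = -1 + 2*S)
(-12*V(5))*((-8 + 1)*(-7 + (H(-4, -5) + 0)**2)) = (-12*(-3))*((-8 + 1)*(-7 + ((-1 + 2*(-5)) + 0)**2)) = 36*(-7*(-7 + ((-1 - 10) + 0)**2)) = 36*(-7*(-7 + (-11 + 0)**2)) = 36*(-7*(-7 + (-11)**2)) = 36*(-7*(-7 + 121)) = 36*(-7*114) = 36*(-798) = -28728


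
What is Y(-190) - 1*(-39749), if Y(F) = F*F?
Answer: 75849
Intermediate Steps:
Y(F) = F²
Y(-190) - 1*(-39749) = (-190)² - 1*(-39749) = 36100 + 39749 = 75849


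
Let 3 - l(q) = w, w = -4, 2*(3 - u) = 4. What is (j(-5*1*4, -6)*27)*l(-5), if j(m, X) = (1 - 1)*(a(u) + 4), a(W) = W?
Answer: 0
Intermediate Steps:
u = 1 (u = 3 - ½*4 = 3 - 2 = 1)
j(m, X) = 0 (j(m, X) = (1 - 1)*(1 + 4) = 0*5 = 0)
l(q) = 7 (l(q) = 3 - 1*(-4) = 3 + 4 = 7)
(j(-5*1*4, -6)*27)*l(-5) = (0*27)*7 = 0*7 = 0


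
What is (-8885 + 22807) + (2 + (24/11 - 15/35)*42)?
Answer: 153974/11 ≈ 13998.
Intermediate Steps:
(-8885 + 22807) + (2 + (24/11 - 15/35)*42) = 13922 + (2 + (24*(1/11) - 15*1/35)*42) = 13922 + (2 + (24/11 - 3/7)*42) = 13922 + (2 + (135/77)*42) = 13922 + (2 + 810/11) = 13922 + 832/11 = 153974/11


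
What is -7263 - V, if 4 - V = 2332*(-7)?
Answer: -23591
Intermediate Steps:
V = 16328 (V = 4 - 2332*(-7) = 4 - 1*(-16324) = 4 + 16324 = 16328)
-7263 - V = -7263 - 1*16328 = -7263 - 16328 = -23591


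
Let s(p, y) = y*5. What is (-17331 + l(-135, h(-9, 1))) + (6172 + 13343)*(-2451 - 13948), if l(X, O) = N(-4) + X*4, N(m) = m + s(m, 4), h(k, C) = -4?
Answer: -320044340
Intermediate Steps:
s(p, y) = 5*y
N(m) = 20 + m (N(m) = m + 5*4 = m + 20 = 20 + m)
l(X, O) = 16 + 4*X (l(X, O) = (20 - 4) + X*4 = 16 + 4*X)
(-17331 + l(-135, h(-9, 1))) + (6172 + 13343)*(-2451 - 13948) = (-17331 + (16 + 4*(-135))) + (6172 + 13343)*(-2451 - 13948) = (-17331 + (16 - 540)) + 19515*(-16399) = (-17331 - 524) - 320026485 = -17855 - 320026485 = -320044340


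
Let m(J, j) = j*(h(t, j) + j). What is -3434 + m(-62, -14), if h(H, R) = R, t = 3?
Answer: -3042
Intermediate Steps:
m(J, j) = 2*j² (m(J, j) = j*(j + j) = j*(2*j) = 2*j²)
-3434 + m(-62, -14) = -3434 + 2*(-14)² = -3434 + 2*196 = -3434 + 392 = -3042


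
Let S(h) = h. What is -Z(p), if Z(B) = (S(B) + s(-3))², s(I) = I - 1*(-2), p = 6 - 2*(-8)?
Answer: -441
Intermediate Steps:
p = 22 (p = 6 + 16 = 22)
s(I) = 2 + I (s(I) = I + 2 = 2 + I)
Z(B) = (-1 + B)² (Z(B) = (B + (2 - 3))² = (B - 1)² = (-1 + B)²)
-Z(p) = -(-1 + 22)² = -1*21² = -1*441 = -441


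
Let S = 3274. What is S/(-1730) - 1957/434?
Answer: -2403263/375410 ≈ -6.4017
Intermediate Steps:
S/(-1730) - 1957/434 = 3274/(-1730) - 1957/434 = 3274*(-1/1730) - 1957*1/434 = -1637/865 - 1957/434 = -2403263/375410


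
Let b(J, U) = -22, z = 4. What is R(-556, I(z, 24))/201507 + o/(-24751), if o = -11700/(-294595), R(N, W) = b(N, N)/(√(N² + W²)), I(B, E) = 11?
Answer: -2340/1458304169 - 22*√309257/62317450299 ≈ -1.8009e-6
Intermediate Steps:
R(N, W) = -22/√(N² + W²)
o = 2340/58919 (o = -11700*(-1/294595) = 2340/58919 ≈ 0.039716)
R(-556, I(z, 24))/201507 + o/(-24751) = -22/√((-556)² + 11²)/201507 + (2340/58919)/(-24751) = -22/√(309136 + 121)*(1/201507) + (2340/58919)*(-1/24751) = -22*√309257/309257*(1/201507) - 2340/1458304169 = -22*√309257/62317450299 - 2340/1458304169 = -2340/1458304169 - 22*√309257/62317450299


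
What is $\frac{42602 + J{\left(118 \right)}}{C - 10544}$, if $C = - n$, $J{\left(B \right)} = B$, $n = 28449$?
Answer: $- \frac{42720}{38993} \approx -1.0956$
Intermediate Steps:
$C = -28449$ ($C = \left(-1\right) 28449 = -28449$)
$\frac{42602 + J{\left(118 \right)}}{C - 10544} = \frac{42602 + 118}{-28449 - 10544} = \frac{42720}{-28449 - 10544} = \frac{42720}{-38993} = 42720 \left(- \frac{1}{38993}\right) = - \frac{42720}{38993}$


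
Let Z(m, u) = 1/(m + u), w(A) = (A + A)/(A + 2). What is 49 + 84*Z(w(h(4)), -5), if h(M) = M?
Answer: 287/11 ≈ 26.091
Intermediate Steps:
w(A) = 2*A/(2 + A) (w(A) = (2*A)/(2 + A) = 2*A/(2 + A))
49 + 84*Z(w(h(4)), -5) = 49 + 84/(2*4/(2 + 4) - 5) = 49 + 84/(2*4/6 - 5) = 49 + 84/(2*4*(⅙) - 5) = 49 + 84/(4/3 - 5) = 49 + 84/(-11/3) = 49 + 84*(-3/11) = 49 - 252/11 = 287/11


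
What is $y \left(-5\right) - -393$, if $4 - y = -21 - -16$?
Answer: $348$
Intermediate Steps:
$y = 9$ ($y = 4 - \left(-21 - -16\right) = 4 - \left(-21 + 16\right) = 4 - -5 = 4 + 5 = 9$)
$y \left(-5\right) - -393 = 9 \left(-5\right) - -393 = -45 + 393 = 348$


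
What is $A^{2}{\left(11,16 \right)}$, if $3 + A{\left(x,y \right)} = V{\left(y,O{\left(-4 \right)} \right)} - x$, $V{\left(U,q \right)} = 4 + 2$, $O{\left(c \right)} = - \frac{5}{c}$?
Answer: $64$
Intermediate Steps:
$V{\left(U,q \right)} = 6$
$A{\left(x,y \right)} = 3 - x$ ($A{\left(x,y \right)} = -3 - \left(-6 + x\right) = 3 - x$)
$A^{2}{\left(11,16 \right)} = \left(3 - 11\right)^{2} = \left(-8\right)^{2} = 64$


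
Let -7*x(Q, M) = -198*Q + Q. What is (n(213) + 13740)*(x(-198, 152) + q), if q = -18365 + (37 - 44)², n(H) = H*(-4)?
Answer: -2155105584/7 ≈ -3.0787e+8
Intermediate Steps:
n(H) = -4*H
x(Q, M) = 197*Q/7 (x(Q, M) = -(-198*Q + Q)/7 = -(-197)*Q/7 = 197*Q/7)
q = -18316 (q = -18365 + (-7)² = -18365 + 49 = -18316)
(n(213) + 13740)*(x(-198, 152) + q) = (-4*213 + 13740)*((197/7)*(-198) - 18316) = (-852 + 13740)*(-39006/7 - 18316) = 12888*(-167218/7) = -2155105584/7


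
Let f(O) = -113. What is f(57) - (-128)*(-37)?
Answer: -4849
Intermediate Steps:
f(57) - (-128)*(-37) = -113 - (-128)*(-37) = -113 - 1*4736 = -113 - 4736 = -4849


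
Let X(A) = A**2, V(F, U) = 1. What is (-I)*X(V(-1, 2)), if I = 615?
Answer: -615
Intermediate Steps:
(-I)*X(V(-1, 2)) = -1*615*1**2 = -615*1 = -615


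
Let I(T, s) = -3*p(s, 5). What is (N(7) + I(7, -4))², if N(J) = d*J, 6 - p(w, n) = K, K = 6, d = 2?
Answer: 196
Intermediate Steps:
p(w, n) = 0 (p(w, n) = 6 - 1*6 = 6 - 6 = 0)
I(T, s) = 0 (I(T, s) = -3*0 = 0)
N(J) = 2*J
(N(7) + I(7, -4))² = (2*7 + 0)² = (14 + 0)² = 14² = 196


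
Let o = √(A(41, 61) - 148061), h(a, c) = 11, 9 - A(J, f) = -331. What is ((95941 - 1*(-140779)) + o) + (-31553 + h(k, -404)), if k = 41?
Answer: 205178 + I*√147721 ≈ 2.0518e+5 + 384.34*I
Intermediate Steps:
A(J, f) = 340 (A(J, f) = 9 - 1*(-331) = 9 + 331 = 340)
o = I*√147721 (o = √(340 - 148061) = √(-147721) = I*√147721 ≈ 384.34*I)
((95941 - 1*(-140779)) + o) + (-31553 + h(k, -404)) = ((95941 - 1*(-140779)) + I*√147721) + (-31553 + 11) = ((95941 + 140779) + I*√147721) - 31542 = (236720 + I*√147721) - 31542 = 205178 + I*√147721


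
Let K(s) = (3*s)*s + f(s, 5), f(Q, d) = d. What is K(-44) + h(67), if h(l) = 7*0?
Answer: 5813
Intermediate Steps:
h(l) = 0
K(s) = 5 + 3*s² (K(s) = (3*s)*s + 5 = 3*s² + 5 = 5 + 3*s²)
K(-44) + h(67) = (5 + 3*(-44)²) + 0 = (5 + 3*1936) + 0 = (5 + 5808) + 0 = 5813 + 0 = 5813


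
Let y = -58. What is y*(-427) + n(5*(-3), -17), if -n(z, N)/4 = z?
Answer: 24826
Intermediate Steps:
n(z, N) = -4*z
y*(-427) + n(5*(-3), -17) = -58*(-427) - 20*(-3) = 24766 - 4*(-15) = 24766 + 60 = 24826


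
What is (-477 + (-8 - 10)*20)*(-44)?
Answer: 36828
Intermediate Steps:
(-477 + (-8 - 10)*20)*(-44) = (-477 - 18*20)*(-44) = (-477 - 360)*(-44) = -837*(-44) = 36828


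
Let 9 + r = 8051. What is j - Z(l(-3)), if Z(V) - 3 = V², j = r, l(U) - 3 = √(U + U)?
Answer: 8036 - 6*I*√6 ≈ 8036.0 - 14.697*I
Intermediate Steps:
l(U) = 3 + √2*√U (l(U) = 3 + √(U + U) = 3 + √(2*U) = 3 + √2*√U)
r = 8042 (r = -9 + 8051 = 8042)
j = 8042
Z(V) = 3 + V²
j - Z(l(-3)) = 8042 - (3 + (3 + √2*√(-3))²) = 8042 - (3 + (3 + √2*(I*√3))²) = 8042 - (3 + (3 + I*√6)²) = 8042 + (-3 - (3 + I*√6)²) = 8039 - (3 + I*√6)²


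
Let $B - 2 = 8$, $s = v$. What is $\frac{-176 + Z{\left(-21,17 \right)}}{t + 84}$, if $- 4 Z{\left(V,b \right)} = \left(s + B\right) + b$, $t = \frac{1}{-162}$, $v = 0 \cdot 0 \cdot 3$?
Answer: $- \frac{59211}{27214} \approx -2.1758$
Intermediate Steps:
$v = 0$ ($v = 0 \cdot 3 = 0$)
$s = 0$
$B = 10$ ($B = 2 + 8 = 10$)
$t = - \frac{1}{162} \approx -0.0061728$
$Z{\left(V,b \right)} = - \frac{5}{2} - \frac{b}{4}$ ($Z{\left(V,b \right)} = - \frac{\left(0 + 10\right) + b}{4} = - \frac{10 + b}{4} = - \frac{5}{2} - \frac{b}{4}$)
$\frac{-176 + Z{\left(-21,17 \right)}}{t + 84} = \frac{-176 - \frac{27}{4}}{- \frac{1}{162} + 84} = \frac{-176 - \frac{27}{4}}{\frac{13607}{162}} = \left(-176 - \frac{27}{4}\right) \frac{162}{13607} = \left(- \frac{731}{4}\right) \frac{162}{13607} = - \frac{59211}{27214}$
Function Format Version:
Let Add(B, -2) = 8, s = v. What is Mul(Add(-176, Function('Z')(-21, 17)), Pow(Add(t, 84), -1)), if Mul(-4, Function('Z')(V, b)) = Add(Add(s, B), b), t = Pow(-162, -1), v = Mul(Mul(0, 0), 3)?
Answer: Rational(-59211, 27214) ≈ -2.1758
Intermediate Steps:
v = 0 (v = Mul(0, 3) = 0)
s = 0
B = 10 (B = Add(2, 8) = 10)
t = Rational(-1, 162) ≈ -0.0061728
Function('Z')(V, b) = Add(Rational(-5, 2), Mul(Rational(-1, 4), b)) (Function('Z')(V, b) = Mul(Rational(-1, 4), Add(Add(0, 10), b)) = Mul(Rational(-1, 4), Add(10, b)) = Add(Rational(-5, 2), Mul(Rational(-1, 4), b)))
Mul(Add(-176, Function('Z')(-21, 17)), Pow(Add(t, 84), -1)) = Mul(Add(-176, Add(Rational(-5, 2), Mul(Rational(-1, 4), 17))), Pow(Add(Rational(-1, 162), 84), -1)) = Mul(Add(-176, Add(Rational(-5, 2), Rational(-17, 4))), Pow(Rational(13607, 162), -1)) = Mul(Add(-176, Rational(-27, 4)), Rational(162, 13607)) = Mul(Rational(-731, 4), Rational(162, 13607)) = Rational(-59211, 27214)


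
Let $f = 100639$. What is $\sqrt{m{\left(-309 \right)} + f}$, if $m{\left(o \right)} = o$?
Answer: $\sqrt{100330} \approx 316.75$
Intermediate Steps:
$\sqrt{m{\left(-309 \right)} + f} = \sqrt{-309 + 100639} = \sqrt{100330}$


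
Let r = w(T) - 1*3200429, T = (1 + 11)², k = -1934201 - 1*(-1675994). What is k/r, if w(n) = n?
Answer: 258207/3200285 ≈ 0.080683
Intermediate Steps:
k = -258207 (k = -1934201 + 1675994 = -258207)
T = 144 (T = 12² = 144)
r = -3200285 (r = 144 - 1*3200429 = 144 - 3200429 = -3200285)
k/r = -258207/(-3200285) = -258207*(-1/3200285) = 258207/3200285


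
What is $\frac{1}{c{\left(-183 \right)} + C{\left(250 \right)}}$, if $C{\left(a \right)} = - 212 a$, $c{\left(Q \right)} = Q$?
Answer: $- \frac{1}{53183} \approx -1.8803 \cdot 10^{-5}$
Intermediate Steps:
$\frac{1}{c{\left(-183 \right)} + C{\left(250 \right)}} = \frac{1}{-183 - 53000} = \frac{1}{-53183} = - \frac{1}{53183}$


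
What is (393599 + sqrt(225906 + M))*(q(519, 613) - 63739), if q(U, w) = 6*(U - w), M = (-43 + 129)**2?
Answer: -25309596497 - 64303*sqrt(233302) ≈ -2.5341e+10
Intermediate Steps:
M = 7396 (M = 86**2 = 7396)
q(U, w) = -6*w + 6*U
(393599 + sqrt(225906 + M))*(q(519, 613) - 63739) = (393599 + sqrt(225906 + 7396))*((-6*613 + 6*519) - 63739) = (393599 + sqrt(233302))*((-3678 + 3114) - 63739) = (393599 + sqrt(233302))*(-564 - 63739) = (393599 + sqrt(233302))*(-64303) = -25309596497 - 64303*sqrt(233302)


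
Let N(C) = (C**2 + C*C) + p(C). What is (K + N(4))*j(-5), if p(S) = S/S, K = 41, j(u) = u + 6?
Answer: 74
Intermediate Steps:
j(u) = 6 + u
p(S) = 1
N(C) = 1 + 2*C**2 (N(C) = (C**2 + C*C) + 1 = (C**2 + C**2) + 1 = 2*C**2 + 1 = 1 + 2*C**2)
(K + N(4))*j(-5) = (41 + (1 + 2*4**2))*(6 - 5) = (41 + (1 + 2*16))*1 = (41 + (1 + 32))*1 = (41 + 33)*1 = 74*1 = 74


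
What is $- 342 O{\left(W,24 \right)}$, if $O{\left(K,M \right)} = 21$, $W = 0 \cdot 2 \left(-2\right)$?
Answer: $-7182$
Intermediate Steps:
$W = 0$ ($W = 0 \left(-2\right) = 0$)
$- 342 O{\left(W,24 \right)} = \left(-342\right) 21 = -7182$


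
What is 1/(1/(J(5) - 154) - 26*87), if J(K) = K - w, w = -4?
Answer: -145/327991 ≈ -0.00044209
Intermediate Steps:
J(K) = 4 + K (J(K) = K - 1*(-4) = K + 4 = 4 + K)
1/(1/(J(5) - 154) - 26*87) = 1/(1/((4 + 5) - 154) - 26*87) = 1/(1/(9 - 154) - 2262) = 1/(1/(-145) - 2262) = 1/(-1/145 - 2262) = 1/(-327991/145) = -145/327991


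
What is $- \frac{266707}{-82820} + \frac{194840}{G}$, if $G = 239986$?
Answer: $\frac{40071297451}{9937820260} \approx 4.0322$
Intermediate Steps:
$- \frac{266707}{-82820} + \frac{194840}{G} = - \frac{266707}{-82820} + \frac{194840}{239986} = \left(-266707\right) \left(- \frac{1}{82820}\right) + 194840 \cdot \frac{1}{239986} = \frac{266707}{82820} + \frac{97420}{119993} = \frac{40071297451}{9937820260}$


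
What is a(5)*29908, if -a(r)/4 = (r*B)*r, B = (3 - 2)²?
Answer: -2990800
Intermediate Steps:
B = 1 (B = 1² = 1)
a(r) = -4*r² (a(r) = -4*r*1*r = -4*r*r = -4*r²)
a(5)*29908 = -4*5²*29908 = -4*25*29908 = -100*29908 = -2990800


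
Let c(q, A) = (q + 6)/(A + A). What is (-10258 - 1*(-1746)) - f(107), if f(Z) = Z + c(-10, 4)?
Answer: -17237/2 ≈ -8618.5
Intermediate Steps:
c(q, A) = (6 + q)/(2*A) (c(q, A) = (6 + q)/((2*A)) = (6 + q)*(1/(2*A)) = (6 + q)/(2*A))
f(Z) = -1/2 + Z (f(Z) = Z + (1/2)*(6 - 10)/4 = Z + (1/2)*(1/4)*(-4) = Z - 1/2 = -1/2 + Z)
(-10258 - 1*(-1746)) - f(107) = (-10258 - 1*(-1746)) - (-1/2 + 107) = (-10258 + 1746) - 1*213/2 = -8512 - 213/2 = -17237/2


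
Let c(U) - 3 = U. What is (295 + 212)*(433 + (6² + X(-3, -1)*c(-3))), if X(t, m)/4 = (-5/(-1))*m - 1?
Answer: 237783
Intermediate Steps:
c(U) = 3 + U
X(t, m) = -4 + 20*m (X(t, m) = 4*((-5/(-1))*m - 1) = 4*((-5*(-1))*m - 1) = 4*(5*m - 1) = 4*(-1 + 5*m) = -4 + 20*m)
(295 + 212)*(433 + (6² + X(-3, -1)*c(-3))) = (295 + 212)*(433 + (6² + (-4 + 20*(-1))*(3 - 3))) = 507*(433 + (36 + (-4 - 20)*0)) = 507*(433 + (36 - 24*0)) = 507*(433 + (36 + 0)) = 507*(433 + 36) = 507*469 = 237783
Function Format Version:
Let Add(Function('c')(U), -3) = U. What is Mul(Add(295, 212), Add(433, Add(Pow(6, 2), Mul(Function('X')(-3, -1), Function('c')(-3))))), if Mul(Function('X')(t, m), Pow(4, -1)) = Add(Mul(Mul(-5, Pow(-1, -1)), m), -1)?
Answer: 237783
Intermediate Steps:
Function('c')(U) = Add(3, U)
Function('X')(t, m) = Add(-4, Mul(20, m)) (Function('X')(t, m) = Mul(4, Add(Mul(Mul(-5, Pow(-1, -1)), m), -1)) = Mul(4, Add(Mul(Mul(-5, -1), m), -1)) = Mul(4, Add(Mul(5, m), -1)) = Mul(4, Add(-1, Mul(5, m))) = Add(-4, Mul(20, m)))
Mul(Add(295, 212), Add(433, Add(Pow(6, 2), Mul(Function('X')(-3, -1), Function('c')(-3))))) = Mul(Add(295, 212), Add(433, Add(Pow(6, 2), Mul(Add(-4, Mul(20, -1)), Add(3, -3))))) = Mul(507, Add(433, Add(36, Mul(Add(-4, -20), 0)))) = Mul(507, Add(433, Add(36, Mul(-24, 0)))) = Mul(507, Add(433, Add(36, 0))) = Mul(507, Add(433, 36)) = Mul(507, 469) = 237783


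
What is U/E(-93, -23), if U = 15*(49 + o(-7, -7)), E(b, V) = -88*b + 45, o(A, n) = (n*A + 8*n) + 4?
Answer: 230/2743 ≈ 0.083850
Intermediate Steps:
o(A, n) = 4 + 8*n + A*n (o(A, n) = (A*n + 8*n) + 4 = (8*n + A*n) + 4 = 4 + 8*n + A*n)
E(b, V) = 45 - 88*b
U = 690 (U = 15*(49 + (4 + 8*(-7) - 7*(-7))) = 15*(49 + (4 - 56 + 49)) = 15*(49 - 3) = 15*46 = 690)
U/E(-93, -23) = 690/(45 - 88*(-93)) = 690/(45 + 8184) = 690/8229 = 690*(1/8229) = 230/2743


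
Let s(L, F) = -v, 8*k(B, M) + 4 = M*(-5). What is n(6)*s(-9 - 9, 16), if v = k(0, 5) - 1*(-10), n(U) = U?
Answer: -153/4 ≈ -38.250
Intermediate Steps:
k(B, M) = -½ - 5*M/8 (k(B, M) = -½ + (M*(-5))/8 = -½ + (-5*M)/8 = -½ - 5*M/8)
v = 51/8 (v = (-½ - 5/8*5) - 1*(-10) = (-½ - 25/8) + 10 = -29/8 + 10 = 51/8 ≈ 6.3750)
s(L, F) = -51/8 (s(L, F) = -1*51/8 = -51/8)
n(6)*s(-9 - 9, 16) = 6*(-51/8) = -153/4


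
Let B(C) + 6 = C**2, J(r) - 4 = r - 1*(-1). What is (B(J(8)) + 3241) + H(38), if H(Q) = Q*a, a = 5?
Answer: 3594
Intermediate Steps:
H(Q) = 5*Q (H(Q) = Q*5 = 5*Q)
J(r) = 5 + r (J(r) = 4 + (r - 1*(-1)) = 4 + (r + 1) = 4 + (1 + r) = 5 + r)
B(C) = -6 + C**2
(B(J(8)) + 3241) + H(38) = ((-6 + (5 + 8)**2) + 3241) + 5*38 = ((-6 + 13**2) + 3241) + 190 = ((-6 + 169) + 3241) + 190 = (163 + 3241) + 190 = 3404 + 190 = 3594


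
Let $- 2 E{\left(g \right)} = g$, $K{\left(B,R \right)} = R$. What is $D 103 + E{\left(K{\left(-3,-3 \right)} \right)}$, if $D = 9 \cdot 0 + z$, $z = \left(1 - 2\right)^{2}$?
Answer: $\frac{209}{2} \approx 104.5$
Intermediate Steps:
$z = 1$ ($z = \left(-1\right)^{2} = 1$)
$D = 1$ ($D = 9 \cdot 0 + 1 = 0 + 1 = 1$)
$E{\left(g \right)} = - \frac{g}{2}$
$D 103 + E{\left(K{\left(-3,-3 \right)} \right)} = 1 \cdot 103 - - \frac{3}{2} = 103 + \frac{3}{2} = \frac{209}{2}$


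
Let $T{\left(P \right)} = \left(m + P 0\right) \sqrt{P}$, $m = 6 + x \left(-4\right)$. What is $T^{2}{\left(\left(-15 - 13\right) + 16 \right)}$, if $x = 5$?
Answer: $-2352$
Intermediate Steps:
$m = -14$ ($m = 6 + 5 \left(-4\right) = 6 - 20 = -14$)
$T{\left(P \right)} = - 14 \sqrt{P}$ ($T{\left(P \right)} = \left(-14 + P 0\right) \sqrt{P} = \left(-14 + 0\right) \sqrt{P} = - 14 \sqrt{P}$)
$T^{2}{\left(\left(-15 - 13\right) + 16 \right)} = \left(- 14 \sqrt{\left(-15 - 13\right) + 16}\right)^{2} = \left(- 14 \sqrt{-28 + 16}\right)^{2} = \left(- 14 \sqrt{-12}\right)^{2} = \left(- 14 \cdot 2 i \sqrt{3}\right)^{2} = \left(- 28 i \sqrt{3}\right)^{2} = -2352$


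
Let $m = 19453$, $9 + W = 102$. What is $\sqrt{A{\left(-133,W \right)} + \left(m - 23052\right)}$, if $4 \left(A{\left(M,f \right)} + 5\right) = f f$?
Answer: $\frac{i \sqrt{5767}}{2} \approx 37.97 i$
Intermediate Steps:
$W = 93$ ($W = -9 + 102 = 93$)
$A{\left(M,f \right)} = -5 + \frac{f^{2}}{4}$ ($A{\left(M,f \right)} = -5 + \frac{f f}{4} = -5 + \frac{f^{2}}{4}$)
$\sqrt{A{\left(-133,W \right)} + \left(m - 23052\right)} = \sqrt{\left(-5 + \frac{93^{2}}{4}\right) + \left(19453 - 23052\right)} = \sqrt{\left(-5 + \frac{1}{4} \cdot 8649\right) - 3599} = \sqrt{\left(-5 + \frac{8649}{4}\right) - 3599} = \sqrt{\frac{8629}{4} - 3599} = \sqrt{- \frac{5767}{4}} = \frac{i \sqrt{5767}}{2}$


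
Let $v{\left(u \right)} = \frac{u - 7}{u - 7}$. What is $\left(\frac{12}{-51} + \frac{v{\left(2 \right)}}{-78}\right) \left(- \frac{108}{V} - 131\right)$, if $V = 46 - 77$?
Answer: $\frac{1300537}{41106} \approx 31.639$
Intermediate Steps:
$v{\left(u \right)} = 1$ ($v{\left(u \right)} = \frac{-7 + u}{-7 + u} = 1$)
$V = -31$
$\left(\frac{12}{-51} + \frac{v{\left(2 \right)}}{-78}\right) \left(- \frac{108}{V} - 131\right) = \left(\frac{12}{-51} + 1 \frac{1}{-78}\right) \left(- \frac{108}{-31} - 131\right) = \left(12 \left(- \frac{1}{51}\right) + 1 \left(- \frac{1}{78}\right)\right) \left(\left(-108\right) \left(- \frac{1}{31}\right) - 131\right) = \left(- \frac{4}{17} - \frac{1}{78}\right) \left(\frac{108}{31} - 131\right) = \left(- \frac{329}{1326}\right) \left(- \frac{3953}{31}\right) = \frac{1300537}{41106}$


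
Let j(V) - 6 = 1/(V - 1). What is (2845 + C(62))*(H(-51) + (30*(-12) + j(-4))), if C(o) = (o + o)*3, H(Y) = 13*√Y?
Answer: -5697307/5 + 41821*I*√51 ≈ -1.1395e+6 + 2.9866e+5*I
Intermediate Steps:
C(o) = 6*o (C(o) = (2*o)*3 = 6*o)
j(V) = 6 + 1/(-1 + V) (j(V) = 6 + 1/(V - 1) = 6 + 1/(-1 + V))
(2845 + C(62))*(H(-51) + (30*(-12) + j(-4))) = (2845 + 6*62)*(13*√(-51) + (30*(-12) + (-5 + 6*(-4))/(-1 - 4))) = (2845 + 372)*(13*(I*√51) + (-360 + (-5 - 24)/(-5))) = 3217*(13*I*√51 + (-360 - ⅕*(-29))) = 3217*(13*I*√51 + (-360 + 29/5)) = 3217*(13*I*√51 - 1771/5) = 3217*(-1771/5 + 13*I*√51) = -5697307/5 + 41821*I*√51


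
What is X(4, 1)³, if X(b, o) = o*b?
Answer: 64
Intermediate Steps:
X(b, o) = b*o
X(4, 1)³ = (4*1)³ = 4³ = 64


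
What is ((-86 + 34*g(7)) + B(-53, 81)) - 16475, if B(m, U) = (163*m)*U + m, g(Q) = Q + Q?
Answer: -715897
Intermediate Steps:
g(Q) = 2*Q
B(m, U) = m + 163*U*m (B(m, U) = 163*U*m + m = m + 163*U*m)
((-86 + 34*g(7)) + B(-53, 81)) - 16475 = ((-86 + 34*(2*7)) - 53*(1 + 163*81)) - 16475 = ((-86 + 34*14) - 53*(1 + 13203)) - 16475 = ((-86 + 476) - 53*13204) - 16475 = (390 - 699812) - 16475 = -699422 - 16475 = -715897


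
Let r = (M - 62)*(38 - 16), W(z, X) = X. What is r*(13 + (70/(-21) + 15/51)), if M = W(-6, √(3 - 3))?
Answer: -692912/51 ≈ -13587.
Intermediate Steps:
M = 0 (M = √(3 - 3) = √0 = 0)
r = -1364 (r = (0 - 62)*(38 - 16) = -62*22 = -1364)
r*(13 + (70/(-21) + 15/51)) = -1364*(13 + (70/(-21) + 15/51)) = -1364*(13 + (70*(-1/21) + 15*(1/51))) = -1364*(13 + (-10/3 + 5/17)) = -1364*(13 - 155/51) = -1364*508/51 = -692912/51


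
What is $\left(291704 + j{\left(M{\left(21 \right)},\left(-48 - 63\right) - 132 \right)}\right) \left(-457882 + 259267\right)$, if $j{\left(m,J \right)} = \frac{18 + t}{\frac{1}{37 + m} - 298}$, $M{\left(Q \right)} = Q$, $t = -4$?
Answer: $- \frac{47681970457300}{823} \approx -5.7937 \cdot 10^{10}$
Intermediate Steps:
$j{\left(m,J \right)} = \frac{14}{-298 + \frac{1}{37 + m}}$ ($j{\left(m,J \right)} = \frac{18 - 4}{\frac{1}{37 + m} - 298} = \frac{14}{-298 + \frac{1}{37 + m}}$)
$\left(291704 + j{\left(M{\left(21 \right)},\left(-48 - 63\right) - 132 \right)}\right) \left(-457882 + 259267\right) = \left(291704 + \frac{14 \left(-37 - 21\right)}{11025 + 298 \cdot 21}\right) \left(-457882 + 259267\right) = \left(291704 + \frac{14 \left(-37 - 21\right)}{11025 + 6258}\right) \left(-198615\right) = \left(291704 + 14 \cdot \frac{1}{17283} \left(-58\right)\right) \left(-198615\right) = \left(291704 - \frac{116}{2469}\right) \left(-198615\right) = \frac{720217060}{2469} \left(-198615\right) = - \frac{47681970457300}{823}$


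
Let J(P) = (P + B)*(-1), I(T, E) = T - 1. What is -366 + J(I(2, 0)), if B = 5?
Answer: -372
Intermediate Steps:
I(T, E) = -1 + T
J(P) = -5 - P (J(P) = (P + 5)*(-1) = (5 + P)*(-1) = -5 - P)
-366 + J(I(2, 0)) = -366 + (-5 - (-1 + 2)) = -366 + (-5 - 1*1) = -366 + (-5 - 1) = -366 - 6 = -372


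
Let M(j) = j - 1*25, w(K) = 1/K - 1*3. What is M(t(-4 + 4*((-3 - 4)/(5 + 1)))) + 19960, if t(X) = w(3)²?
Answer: 179479/9 ≈ 19942.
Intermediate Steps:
w(K) = -3 + 1/K (w(K) = 1/K - 3 = -3 + 1/K)
t(X) = 64/9 (t(X) = (-3 + 1/3)² = (-3 + ⅓)² = (-8/3)² = 64/9)
M(j) = -25 + j (M(j) = j - 25 = -25 + j)
M(t(-4 + 4*((-3 - 4)/(5 + 1)))) + 19960 = (-25 + 64/9) + 19960 = -161/9 + 19960 = 179479/9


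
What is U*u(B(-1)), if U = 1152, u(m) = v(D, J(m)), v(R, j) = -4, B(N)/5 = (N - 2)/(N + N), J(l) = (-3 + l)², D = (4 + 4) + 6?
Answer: -4608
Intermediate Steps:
D = 14 (D = 8 + 6 = 14)
B(N) = 5*(-2 + N)/(2*N) (B(N) = 5*((N - 2)/(N + N)) = 5*((-2 + N)/((2*N))) = 5*((-2 + N)*(1/(2*N))) = 5*((-2 + N)/(2*N)) = 5*(-2 + N)/(2*N))
u(m) = -4
U*u(B(-1)) = 1152*(-4) = -4608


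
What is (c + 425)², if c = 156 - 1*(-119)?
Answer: 490000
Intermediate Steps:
c = 275 (c = 156 + 119 = 275)
(c + 425)² = (275 + 425)² = 700² = 490000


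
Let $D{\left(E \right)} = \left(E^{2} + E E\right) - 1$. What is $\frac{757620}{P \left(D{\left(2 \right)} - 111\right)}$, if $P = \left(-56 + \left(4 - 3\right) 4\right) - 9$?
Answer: $\frac{3105}{26} \approx 119.42$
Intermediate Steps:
$D{\left(E \right)} = -1 + 2 E^{2}$ ($D{\left(E \right)} = \left(E^{2} + E^{2}\right) - 1 = 2 E^{2} - 1 = -1 + 2 E^{2}$)
$P = -61$ ($P = \left(-56 + 1 \cdot 4\right) - 9 = \left(-56 + 4\right) - 9 = -52 - 9 = -61$)
$\frac{757620}{P \left(D{\left(2 \right)} - 111\right)} = \frac{757620}{\left(-61\right) \left(\left(-1 + 2 \cdot 2^{2}\right) - 111\right)} = \frac{757620}{\left(-61\right) \left(\left(-1 + 2 \cdot 4\right) - 111\right)} = \frac{757620}{\left(-61\right) \left(\left(-1 + 8\right) - 111\right)} = \frac{757620}{\left(-61\right) \left(7 - 111\right)} = \frac{757620}{\left(-61\right) \left(-104\right)} = \frac{757620}{6344} = 757620 \cdot \frac{1}{6344} = \frac{3105}{26}$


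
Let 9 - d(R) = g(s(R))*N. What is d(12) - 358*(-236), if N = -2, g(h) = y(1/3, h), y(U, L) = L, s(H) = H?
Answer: 84521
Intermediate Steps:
g(h) = h
d(R) = 9 + 2*R (d(R) = 9 - R*(-2) = 9 - (-2)*R = 9 + 2*R)
d(12) - 358*(-236) = (9 + 2*12) - 358*(-236) = (9 + 24) + 84488 = 33 + 84488 = 84521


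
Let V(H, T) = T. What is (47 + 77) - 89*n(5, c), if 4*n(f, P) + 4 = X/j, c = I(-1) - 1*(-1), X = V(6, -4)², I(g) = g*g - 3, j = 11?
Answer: 1987/11 ≈ 180.64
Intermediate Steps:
I(g) = -3 + g² (I(g) = g² - 3 = -3 + g²)
X = 16 (X = (-4)² = 16)
c = -1 (c = (-3 + (-1)²) - 1*(-1) = (-3 + 1) + 1 = -2 + 1 = -1)
n(f, P) = -7/11 (n(f, P) = -1 + (16/11)/4 = -1 + (16*(1/11))/4 = -1 + (¼)*(16/11) = -1 + 4/11 = -7/11)
(47 + 77) - 89*n(5, c) = (47 + 77) - 89*(-7/11) = 124 + 623/11 = 1987/11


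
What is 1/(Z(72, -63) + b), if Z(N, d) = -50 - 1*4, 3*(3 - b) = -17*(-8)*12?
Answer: -1/595 ≈ -0.0016807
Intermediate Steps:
b = -541 (b = 3 - (-17*(-8))*12/3 = 3 - 136*12/3 = 3 - ⅓*1632 = 3 - 544 = -541)
Z(N, d) = -54 (Z(N, d) = -50 - 4 = -54)
1/(Z(72, -63) + b) = 1/(-54 - 541) = 1/(-595) = -1/595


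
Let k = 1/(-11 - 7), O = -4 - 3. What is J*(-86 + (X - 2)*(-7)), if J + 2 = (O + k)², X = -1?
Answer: -1006265/324 ≈ -3105.8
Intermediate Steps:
O = -7
k = -1/18 (k = 1/(-18) = -1/18 ≈ -0.055556)
J = 15481/324 (J = -2 + (-7 - 1/18)² = -2 + (-127/18)² = -2 + 16129/324 = 15481/324 ≈ 47.781)
J*(-86 + (X - 2)*(-7)) = 15481*(-86 + (-1 - 2)*(-7))/324 = 15481*(-86 - 3*(-7))/324 = 15481*(-86 + 21)/324 = (15481/324)*(-65) = -1006265/324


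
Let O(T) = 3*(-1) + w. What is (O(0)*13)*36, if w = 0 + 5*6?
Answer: 12636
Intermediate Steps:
w = 30 (w = 0 + 30 = 30)
O(T) = 27 (O(T) = 3*(-1) + 30 = -3 + 30 = 27)
(O(0)*13)*36 = (27*13)*36 = 351*36 = 12636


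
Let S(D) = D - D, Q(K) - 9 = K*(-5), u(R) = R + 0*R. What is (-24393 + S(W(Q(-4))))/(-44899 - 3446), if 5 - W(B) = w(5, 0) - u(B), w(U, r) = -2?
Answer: 8131/16115 ≈ 0.50456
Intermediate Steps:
u(R) = R (u(R) = R + 0 = R)
Q(K) = 9 - 5*K (Q(K) = 9 + K*(-5) = 9 - 5*K)
W(B) = 7 + B (W(B) = 5 - (-2 - B) = 5 + (2 + B) = 7 + B)
S(D) = 0
(-24393 + S(W(Q(-4))))/(-44899 - 3446) = (-24393 + 0)/(-44899 - 3446) = -24393/(-48345) = -24393*(-1/48345) = 8131/16115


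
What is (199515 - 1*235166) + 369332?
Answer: 333681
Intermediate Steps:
(199515 - 1*235166) + 369332 = (199515 - 235166) + 369332 = -35651 + 369332 = 333681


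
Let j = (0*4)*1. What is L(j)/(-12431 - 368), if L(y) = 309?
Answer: -309/12799 ≈ -0.024143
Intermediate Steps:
j = 0 (j = 0*1 = 0)
L(j)/(-12431 - 368) = 309/(-12431 - 368) = 309/(-12799) = 309*(-1/12799) = -309/12799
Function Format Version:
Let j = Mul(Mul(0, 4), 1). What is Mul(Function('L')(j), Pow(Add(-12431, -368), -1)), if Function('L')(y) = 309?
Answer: Rational(-309, 12799) ≈ -0.024143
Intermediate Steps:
j = 0 (j = Mul(0, 1) = 0)
Mul(Function('L')(j), Pow(Add(-12431, -368), -1)) = Mul(309, Pow(Add(-12431, -368), -1)) = Mul(309, Pow(-12799, -1)) = Mul(309, Rational(-1, 12799)) = Rational(-309, 12799)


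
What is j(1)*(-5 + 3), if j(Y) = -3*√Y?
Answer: 6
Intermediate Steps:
j(1)*(-5 + 3) = (-3*√1)*(-5 + 3) = -3*1*(-2) = -3*(-2) = 6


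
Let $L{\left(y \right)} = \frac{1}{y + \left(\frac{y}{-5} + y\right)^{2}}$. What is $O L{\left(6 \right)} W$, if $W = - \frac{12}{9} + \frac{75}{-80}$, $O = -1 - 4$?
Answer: $\frac{13625}{34848} \approx 0.39098$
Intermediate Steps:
$O = -5$
$L{\left(y \right)} = \frac{1}{y + \frac{16 y^{2}}{25}}$ ($L{\left(y \right)} = \frac{1}{y + \left(y \left(- \frac{1}{5}\right) + y\right)^{2}} = \frac{1}{y + \left(- \frac{y}{5} + y\right)^{2}} = \frac{1}{y + \left(\frac{4 y}{5}\right)^{2}} = \frac{1}{y + \frac{16 y^{2}}{25}}$)
$W = - \frac{109}{48}$ ($W = \left(-12\right) \frac{1}{9} + 75 \left(- \frac{1}{80}\right) = - \frac{4}{3} - \frac{15}{16} = - \frac{109}{48} \approx -2.2708$)
$O L{\left(6 \right)} W = - 5 \frac{25}{6 \left(25 + 16 \cdot 6\right)} \left(- \frac{109}{48}\right) = - 5 \cdot 25 \cdot \frac{1}{6} \frac{1}{25 + 96} \left(- \frac{109}{48}\right) = - 5 \cdot 25 \cdot \frac{1}{6} \cdot \frac{1}{121} \left(- \frac{109}{48}\right) = \left(-5\right) \frac{25}{726} \left(- \frac{109}{48}\right) = \left(- \frac{125}{726}\right) \left(- \frac{109}{48}\right) = \frac{13625}{34848}$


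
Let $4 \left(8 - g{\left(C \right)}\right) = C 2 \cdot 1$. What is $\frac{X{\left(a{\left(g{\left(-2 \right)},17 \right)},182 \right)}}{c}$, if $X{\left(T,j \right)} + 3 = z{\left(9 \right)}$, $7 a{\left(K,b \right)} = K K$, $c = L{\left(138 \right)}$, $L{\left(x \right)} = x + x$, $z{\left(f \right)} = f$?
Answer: $\frac{1}{46} \approx 0.021739$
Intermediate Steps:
$g{\left(C \right)} = 8 - \frac{C}{2}$ ($g{\left(C \right)} = 8 - \frac{C 2 \cdot 1}{4} = 8 - \frac{2 C 1}{4} = 8 - \frac{2 C}{4} = 8 - \frac{C}{2}$)
$L{\left(x \right)} = 2 x$
$c = 276$ ($c = 2 \cdot 138 = 276$)
$a{\left(K,b \right)} = \frac{K^{2}}{7}$ ($a{\left(K,b \right)} = \frac{K K}{7} = \frac{K^{2}}{7}$)
$X{\left(T,j \right)} = 6$ ($X{\left(T,j \right)} = -3 + 9 = 6$)
$\frac{X{\left(a{\left(g{\left(-2 \right)},17 \right)},182 \right)}}{c} = \frac{6}{276} = 6 \cdot \frac{1}{276} = \frac{1}{46}$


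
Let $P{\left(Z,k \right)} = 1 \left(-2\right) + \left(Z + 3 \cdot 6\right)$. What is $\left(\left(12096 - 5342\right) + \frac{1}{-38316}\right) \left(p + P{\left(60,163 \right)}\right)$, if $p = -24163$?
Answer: $- \frac{67025642117}{412} \approx -1.6268 \cdot 10^{8}$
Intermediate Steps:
$P{\left(Z,k \right)} = 16 + Z$ ($P{\left(Z,k \right)} = -2 + \left(Z + 18\right) = -2 + \left(18 + Z\right) = 16 + Z$)
$\left(\left(12096 - 5342\right) + \frac{1}{-38316}\right) \left(p + P{\left(60,163 \right)}\right) = \left(\left(12096 - 5342\right) + \frac{1}{-38316}\right) \left(-24163 + \left(16 + 60\right)\right) = \left(6754 - \frac{1}{38316}\right) \left(-24163 + 76\right) = \frac{258786263}{38316} \left(-24087\right) = - \frac{67025642117}{412}$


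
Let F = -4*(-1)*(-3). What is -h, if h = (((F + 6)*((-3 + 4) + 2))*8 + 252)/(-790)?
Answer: 54/395 ≈ 0.13671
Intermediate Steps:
F = -12 (F = 4*(-3) = -12)
h = -54/395 (h = (((-12 + 6)*((-3 + 4) + 2))*8 + 252)/(-790) = (-6*(1 + 2)*8 + 252)*(-1/790) = (-6*3*8 + 252)*(-1/790) = (-18*8 + 252)*(-1/790) = (-144 + 252)*(-1/790) = 108*(-1/790) = -54/395 ≈ -0.13671)
-h = -1*(-54/395) = 54/395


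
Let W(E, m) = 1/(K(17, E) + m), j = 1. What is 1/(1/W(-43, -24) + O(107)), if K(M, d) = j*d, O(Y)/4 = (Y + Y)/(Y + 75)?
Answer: -91/5669 ≈ -0.016052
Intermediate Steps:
O(Y) = 8*Y/(75 + Y) (O(Y) = 4*((Y + Y)/(Y + 75)) = 4*((2*Y)/(75 + Y)) = 4*(2*Y/(75 + Y)) = 8*Y/(75 + Y))
K(M, d) = d (K(M, d) = 1*d = d)
W(E, m) = 1/(E + m)
1/(1/W(-43, -24) + O(107)) = 1/(1/(1/(-43 - 24)) + 8*107/(75 + 107)) = 1/(1/(1/(-67)) + 8*107/182) = 1/(1/(-1/67) + 8*107*(1/182)) = 1/(-67 + 428/91) = 1/(-5669/91) = -91/5669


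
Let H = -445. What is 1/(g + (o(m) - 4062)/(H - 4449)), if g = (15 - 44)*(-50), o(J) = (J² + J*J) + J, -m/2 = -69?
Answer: 2447/3531068 ≈ 0.00069299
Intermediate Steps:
m = 138 (m = -2*(-69) = 138)
o(J) = J + 2*J² (o(J) = (J² + J²) + J = 2*J² + J = J + 2*J²)
g = 1450 (g = -29*(-50) = 1450)
1/(g + (o(m) - 4062)/(H - 4449)) = 1/(1450 + (138*(1 + 2*138) - 4062)/(-445 - 4449)) = 1/(1450 + (138*(1 + 276) - 4062)/(-4894)) = 1/(1450 + (138*277 - 4062)*(-1/4894)) = 1/(1450 + (38226 - 4062)*(-1/4894)) = 1/(1450 + 34164*(-1/4894)) = 1/(1450 - 17082/2447) = 1/(3531068/2447) = 2447/3531068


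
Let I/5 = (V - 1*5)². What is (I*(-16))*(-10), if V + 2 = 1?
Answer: 28800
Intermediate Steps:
V = -1 (V = -2 + 1 = -1)
I = 180 (I = 5*(-1 - 1*5)² = 5*(-1 - 5)² = 5*(-6)² = 5*36 = 180)
(I*(-16))*(-10) = (180*(-16))*(-10) = -2880*(-10) = 28800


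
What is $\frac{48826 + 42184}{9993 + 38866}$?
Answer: $\frac{91010}{48859} \approx 1.8627$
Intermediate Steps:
$\frac{48826 + 42184}{9993 + 38866} = \frac{91010}{48859}$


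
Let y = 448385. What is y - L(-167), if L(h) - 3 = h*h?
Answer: 420493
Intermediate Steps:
L(h) = 3 + h² (L(h) = 3 + h*h = 3 + h²)
y - L(-167) = 448385 - (3 + (-167)²) = 448385 - (3 + 27889) = 448385 - 1*27892 = 448385 - 27892 = 420493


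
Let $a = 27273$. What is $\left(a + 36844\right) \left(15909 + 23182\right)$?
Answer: $2506397647$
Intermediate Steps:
$\left(a + 36844\right) \left(15909 + 23182\right) = \left(27273 + 36844\right) \left(15909 + 23182\right) = 64117 \cdot 39091 = 2506397647$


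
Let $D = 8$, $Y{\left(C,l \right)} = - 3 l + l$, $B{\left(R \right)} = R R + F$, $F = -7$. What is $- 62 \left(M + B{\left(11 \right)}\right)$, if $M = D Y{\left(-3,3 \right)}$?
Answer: $-4092$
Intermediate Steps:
$B{\left(R \right)} = -7 + R^{2}$ ($B{\left(R \right)} = R R - 7 = R^{2} - 7 = -7 + R^{2}$)
$Y{\left(C,l \right)} = - 2 l$
$M = -48$ ($M = 8 \left(\left(-2\right) 3\right) = 8 \left(-6\right) = -48$)
$- 62 \left(M + B{\left(11 \right)}\right) = - 62 \left(-48 - \left(7 - 11^{2}\right)\right) = - 62 \left(-48 + \left(-7 + 121\right)\right) = - 62 \left(-48 + 114\right) = \left(-62\right) 66 = -4092$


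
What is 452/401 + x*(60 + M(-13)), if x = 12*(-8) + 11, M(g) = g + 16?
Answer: -2146903/401 ≈ -5353.9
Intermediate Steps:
M(g) = 16 + g
x = -85 (x = -96 + 11 = -85)
452/401 + x*(60 + M(-13)) = 452/401 - 85*(60 + (16 - 13)) = 452*(1/401) - 85*(60 + 3) = 452/401 - 85*63 = 452/401 - 5355 = -2146903/401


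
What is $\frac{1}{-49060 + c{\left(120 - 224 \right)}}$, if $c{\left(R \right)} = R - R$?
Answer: $- \frac{1}{49060} \approx -2.0383 \cdot 10^{-5}$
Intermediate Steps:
$c{\left(R \right)} = 0$
$\frac{1}{-49060 + c{\left(120 - 224 \right)}} = \frac{1}{-49060 + 0} = \frac{1}{-49060} = - \frac{1}{49060}$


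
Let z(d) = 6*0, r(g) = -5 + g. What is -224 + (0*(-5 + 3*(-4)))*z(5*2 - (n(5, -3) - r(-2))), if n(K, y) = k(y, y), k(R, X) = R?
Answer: -224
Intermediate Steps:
n(K, y) = y
z(d) = 0
-224 + (0*(-5 + 3*(-4)))*z(5*2 - (n(5, -3) - r(-2))) = -224 + (0*(-5 + 3*(-4)))*0 = -224 + (0*(-5 - 12))*0 = -224 + (0*(-17))*0 = -224 + 0*0 = -224 + 0 = -224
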